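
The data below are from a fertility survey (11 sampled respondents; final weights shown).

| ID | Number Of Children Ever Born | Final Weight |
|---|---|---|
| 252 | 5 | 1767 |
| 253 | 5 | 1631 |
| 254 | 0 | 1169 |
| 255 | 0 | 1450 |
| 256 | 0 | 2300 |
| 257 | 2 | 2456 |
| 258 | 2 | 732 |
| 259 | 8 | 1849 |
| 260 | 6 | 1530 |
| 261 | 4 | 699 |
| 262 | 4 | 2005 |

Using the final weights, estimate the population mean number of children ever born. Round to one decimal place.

Weighted sum = 5×1767 + 5×1631 + 0×1169 + 0×1450 + 0×2300 + 2×2456 + 2×732 + 8×1849 + 6×1530 + 4×699 + 4×2005
  = 8835 + 8155 + 0 + 0 + 0 + 4912 + 1464 + 14792 + 9180 + 2796 + 8020 = 58154
Sum of weights = 1767 + 1631 + 1169 + 1450 + 2300 + 2456 + 732 + 1849 + 1530 + 699 + 2005 = 17588
Weighted mean = 58154 / 17588 = 3.3064589

3.3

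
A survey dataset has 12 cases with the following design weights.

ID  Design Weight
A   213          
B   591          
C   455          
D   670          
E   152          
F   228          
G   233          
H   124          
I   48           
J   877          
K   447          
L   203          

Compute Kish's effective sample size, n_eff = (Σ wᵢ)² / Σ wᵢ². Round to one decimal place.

8.1

Σ wᵢ = 4241
Σ wᵢ² = 2207779
n_eff = 4241² / 2207779 = 17986081 / 2207779 = 8.1466854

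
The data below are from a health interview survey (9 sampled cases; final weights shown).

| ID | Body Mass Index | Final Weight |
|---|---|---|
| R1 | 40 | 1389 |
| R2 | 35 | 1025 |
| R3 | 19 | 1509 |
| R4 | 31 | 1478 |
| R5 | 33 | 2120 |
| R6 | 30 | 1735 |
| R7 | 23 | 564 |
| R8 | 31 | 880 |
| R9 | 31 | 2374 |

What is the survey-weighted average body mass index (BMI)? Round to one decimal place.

30.7

Weighted sum = 40×1389 + 35×1025 + 19×1509 + 31×1478 + 33×2120 + 30×1735 + 23×564 + 31×880 + 31×2374
  = 55560 + 35875 + 28671 + 45818 + 69960 + 52050 + 12972 + 27280 + 73594 = 401780
Sum of weights = 1389 + 1025 + 1509 + 1478 + 2120 + 1735 + 564 + 880 + 2374 = 13074
Weighted mean = 401780 / 13074 = 30.731222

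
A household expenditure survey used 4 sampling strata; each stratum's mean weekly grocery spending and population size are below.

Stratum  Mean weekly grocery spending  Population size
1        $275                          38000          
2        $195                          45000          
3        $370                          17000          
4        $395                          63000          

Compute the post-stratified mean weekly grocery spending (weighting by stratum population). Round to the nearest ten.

310

Σ Nₕ·x̄ₕ = 50400000
Σ Nₕ = 38000 + 45000 + 17000 + 63000 = 163000
Overall mean = 50400000 / 163000 = 309.20245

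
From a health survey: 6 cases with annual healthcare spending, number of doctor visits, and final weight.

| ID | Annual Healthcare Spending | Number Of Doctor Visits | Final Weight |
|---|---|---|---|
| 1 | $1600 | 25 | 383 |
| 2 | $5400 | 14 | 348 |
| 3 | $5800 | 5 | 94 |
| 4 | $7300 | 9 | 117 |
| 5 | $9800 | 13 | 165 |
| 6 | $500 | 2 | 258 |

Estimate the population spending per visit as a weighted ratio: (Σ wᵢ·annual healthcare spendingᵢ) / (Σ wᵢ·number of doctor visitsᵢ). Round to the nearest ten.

300

Σ wᵢ·y = 1600×383 + 5400×348 + 5800×94 + 7300×117 + 9800×165 + 500×258
  = 612800 + 1879200 + 545200 + 854100 + 1617000 + 129000 = 5637300
Σ wᵢ·x = 18631
Ratio = 5637300 / 18631 = 302.57635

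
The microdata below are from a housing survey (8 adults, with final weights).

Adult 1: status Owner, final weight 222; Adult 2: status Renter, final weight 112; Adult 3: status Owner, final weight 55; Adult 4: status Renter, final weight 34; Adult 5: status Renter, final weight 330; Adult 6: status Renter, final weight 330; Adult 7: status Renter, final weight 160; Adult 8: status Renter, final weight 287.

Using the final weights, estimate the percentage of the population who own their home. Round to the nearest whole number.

18

Sum of weights for 'Owner' = 222 + 55 = 277
Total weight = 222 + 112 + 55 + 34 + 330 + 330 + 160 + 287 = 1530
Weighted proportion = 277 / 1530 = 0.18104575 → 18.104575%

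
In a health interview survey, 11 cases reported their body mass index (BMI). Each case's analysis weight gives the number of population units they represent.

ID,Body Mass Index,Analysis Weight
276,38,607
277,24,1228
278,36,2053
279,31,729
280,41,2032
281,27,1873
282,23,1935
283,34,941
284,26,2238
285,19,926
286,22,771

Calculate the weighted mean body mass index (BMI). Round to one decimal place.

29.5

Weighted sum = 38×607 + 24×1228 + 36×2053 + 31×729 + 41×2032 + 27×1873 + 23×1935 + 34×941 + 26×2238 + 19×926 + 22×771
  = 23066 + 29472 + 73908 + 22599 + 83312 + 50571 + 44505 + 31994 + 58188 + 17594 + 16962 = 452171
Sum of weights = 607 + 1228 + 2053 + 729 + 2032 + 1873 + 1935 + 941 + 2238 + 926 + 771 = 15333
Weighted mean = 452171 / 15333 = 29.490054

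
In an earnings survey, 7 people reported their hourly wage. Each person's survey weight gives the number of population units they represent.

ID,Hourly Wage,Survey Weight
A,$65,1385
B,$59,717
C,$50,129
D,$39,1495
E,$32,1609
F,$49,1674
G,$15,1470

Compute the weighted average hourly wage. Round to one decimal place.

Weighted sum = 65×1385 + 59×717 + 50×129 + 39×1495 + 32×1609 + 49×1674 + 15×1470
  = 90025 + 42303 + 6450 + 58305 + 51488 + 82026 + 22050 = 352647
Sum of weights = 1385 + 717 + 129 + 1495 + 1609 + 1674 + 1470 = 8479
Weighted mean = 352647 / 8479 = 41.590636

41.6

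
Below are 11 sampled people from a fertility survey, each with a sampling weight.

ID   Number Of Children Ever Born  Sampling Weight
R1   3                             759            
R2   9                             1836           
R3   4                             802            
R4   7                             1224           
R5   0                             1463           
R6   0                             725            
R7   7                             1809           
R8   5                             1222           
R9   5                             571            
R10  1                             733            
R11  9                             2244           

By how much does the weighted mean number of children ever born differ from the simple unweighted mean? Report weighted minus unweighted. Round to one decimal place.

Unweighted sum = 3 + 9 + 4 + 7 + 0 + 0 + 7 + 5 + 5 + 1 + 9 = 50
Unweighted mean = 50 / 11 = 4.5454545
Weighted sum = 3×759 + 9×1836 + 4×802 + 7×1224 + 0×1463 + 0×725 + 7×1809 + 5×1222 + 5×571 + 1×733 + 9×2244
  = 2277 + 16524 + 3208 + 8568 + 0 + 0 + 12663 + 6110 + 2855 + 733 + 20196 = 73134
Sum of weights = 759 + 1836 + 802 + 1224 + 1463 + 725 + 1809 + 1222 + 571 + 733 + 2244 = 13388
Weighted mean = 73134 / 13388 = 5.4626531
Difference (weighted minus unweighted) = 0.91719858

0.9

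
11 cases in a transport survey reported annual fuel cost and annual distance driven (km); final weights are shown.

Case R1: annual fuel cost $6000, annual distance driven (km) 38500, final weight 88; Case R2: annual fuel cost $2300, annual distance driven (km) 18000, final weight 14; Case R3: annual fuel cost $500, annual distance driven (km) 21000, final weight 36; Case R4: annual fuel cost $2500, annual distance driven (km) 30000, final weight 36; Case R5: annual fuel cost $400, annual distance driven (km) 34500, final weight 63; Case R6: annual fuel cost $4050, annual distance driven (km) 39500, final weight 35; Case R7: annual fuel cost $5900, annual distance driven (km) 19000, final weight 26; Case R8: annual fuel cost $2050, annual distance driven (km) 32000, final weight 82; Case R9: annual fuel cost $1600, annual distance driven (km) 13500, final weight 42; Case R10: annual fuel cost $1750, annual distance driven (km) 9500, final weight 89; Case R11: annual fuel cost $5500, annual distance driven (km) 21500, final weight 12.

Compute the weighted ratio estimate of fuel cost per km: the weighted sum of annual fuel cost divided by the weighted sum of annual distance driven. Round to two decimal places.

Σ wᵢ·y = 6000×88 + 2300×14 + 500×36 + 2500×36 + 400×63 + 4050×35 + 5900×26 + 2050×82 + 1600×42 + 1750×89 + 5500×12
  = 528000 + 32200 + 18000 + 90000 + 25200 + 141750 + 153400 + 168100 + 67200 + 155750 + 66000 = 1445600
Σ wᵢ·x = 38500×88 + 18000×14 + 21000×36 + 30000×36 + 34500×63 + 39500×35 + 19000×26 + 32000×82 + 13500×42 + 9500×89 + 21500×12
  = 3388000 + 252000 + 756000 + 1080000 + 2173500 + 1382500 + 494000 + 2624000 + 567000 + 845500 + 258000 = 13820500
Ratio = 1445600 / 13820500 = 0.10459824

0.10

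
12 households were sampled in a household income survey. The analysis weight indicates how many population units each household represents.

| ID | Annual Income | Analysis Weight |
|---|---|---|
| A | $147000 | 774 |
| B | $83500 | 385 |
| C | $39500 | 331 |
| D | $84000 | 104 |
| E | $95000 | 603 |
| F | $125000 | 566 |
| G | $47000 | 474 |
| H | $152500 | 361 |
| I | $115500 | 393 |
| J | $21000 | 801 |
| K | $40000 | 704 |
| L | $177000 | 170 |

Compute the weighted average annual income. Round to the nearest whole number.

Weighted sum = 147000×774 + 83500×385 + 39500×331 + 84000×104 + 95000×603 + 125000×566 + 47000×474 + 152500×361 + 115500×393 + 21000×801 + 40000×704 + 177000×170
  = 493564000
Sum of weights = 774 + 385 + 331 + 104 + 603 + 566 + 474 + 361 + 393 + 801 + 704 + 170 = 5666
Weighted mean = 493564000 / 5666 = 87109.778

87110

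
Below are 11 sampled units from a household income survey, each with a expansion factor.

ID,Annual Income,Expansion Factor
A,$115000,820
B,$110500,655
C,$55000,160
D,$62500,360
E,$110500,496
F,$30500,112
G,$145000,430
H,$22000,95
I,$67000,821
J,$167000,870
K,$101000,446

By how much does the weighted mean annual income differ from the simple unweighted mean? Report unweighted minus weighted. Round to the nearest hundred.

-17900

Unweighted sum = 115000 + 110500 + 55000 + 62500 + 110500 + 30500 + 145000 + 22000 + 67000 + 167000 + 101000 = 986000
Unweighted mean = 986000 / 11 = 89636.364
Weighted sum = 115000×820 + 110500×655 + 55000×160 + 62500×360 + 110500×496 + 30500×112 + 145000×430 + 22000×95 + 67000×821 + 167000×870 + 101000×446
  = 94300000 + 72377500 + 8800000 + 22500000 + 54808000 + 3416000 + 62350000 + 2090000 + 55007000 + 145290000 + 45046000 = 565984500
Sum of weights = 5265
Weighted mean = 565984500 / 5265 = 107499.43
Difference (unweighted minus weighted) = -17863.067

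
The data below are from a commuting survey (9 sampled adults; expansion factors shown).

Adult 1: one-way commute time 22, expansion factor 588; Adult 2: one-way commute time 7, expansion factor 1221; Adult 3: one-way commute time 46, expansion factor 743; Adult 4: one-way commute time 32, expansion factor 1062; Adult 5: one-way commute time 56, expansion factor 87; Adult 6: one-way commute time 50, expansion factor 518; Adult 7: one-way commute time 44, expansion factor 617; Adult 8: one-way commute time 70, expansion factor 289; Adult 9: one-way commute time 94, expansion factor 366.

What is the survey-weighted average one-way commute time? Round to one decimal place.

36.8

Weighted sum = 22×588 + 7×1221 + 46×743 + 32×1062 + 56×87 + 50×518 + 44×617 + 70×289 + 94×366
  = 12936 + 8547 + 34178 + 33984 + 4872 + 25900 + 27148 + 20230 + 34404 = 202199
Sum of weights = 5491
Weighted mean = 202199 / 5491 = 36.823712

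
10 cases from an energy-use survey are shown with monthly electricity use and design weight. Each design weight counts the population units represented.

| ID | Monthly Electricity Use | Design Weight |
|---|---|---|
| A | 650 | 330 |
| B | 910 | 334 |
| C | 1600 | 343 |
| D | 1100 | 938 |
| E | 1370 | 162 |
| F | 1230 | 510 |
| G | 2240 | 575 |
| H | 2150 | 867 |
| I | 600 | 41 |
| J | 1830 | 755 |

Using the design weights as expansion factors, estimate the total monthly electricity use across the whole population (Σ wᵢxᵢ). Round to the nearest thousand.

7507000

Weighted total = 650×330 + 910×334 + 1600×343 + 1100×938 + 1370×162 + 1230×510 + 2240×575 + 2150×867 + 600×41 + 1830×755
  = 214500 + 303940 + 548800 + 1031800 + 221940 + 627300 + 1288000 + 1864050 + 24600 + 1381650 = 7506580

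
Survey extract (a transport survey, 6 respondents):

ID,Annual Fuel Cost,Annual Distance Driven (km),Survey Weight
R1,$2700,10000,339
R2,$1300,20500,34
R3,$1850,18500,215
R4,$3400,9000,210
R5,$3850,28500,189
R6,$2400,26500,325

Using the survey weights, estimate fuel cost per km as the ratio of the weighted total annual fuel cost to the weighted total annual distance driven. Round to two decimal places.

0.15

Σ wᵢ·y = 2700×339 + 1300×34 + 1850×215 + 3400×210 + 3850×189 + 2400×325
  = 915300 + 44200 + 397750 + 714000 + 727650 + 780000 = 3578900
Σ wᵢ·x = 23953500
Ratio = 3578900 / 23953500 = 0.14941032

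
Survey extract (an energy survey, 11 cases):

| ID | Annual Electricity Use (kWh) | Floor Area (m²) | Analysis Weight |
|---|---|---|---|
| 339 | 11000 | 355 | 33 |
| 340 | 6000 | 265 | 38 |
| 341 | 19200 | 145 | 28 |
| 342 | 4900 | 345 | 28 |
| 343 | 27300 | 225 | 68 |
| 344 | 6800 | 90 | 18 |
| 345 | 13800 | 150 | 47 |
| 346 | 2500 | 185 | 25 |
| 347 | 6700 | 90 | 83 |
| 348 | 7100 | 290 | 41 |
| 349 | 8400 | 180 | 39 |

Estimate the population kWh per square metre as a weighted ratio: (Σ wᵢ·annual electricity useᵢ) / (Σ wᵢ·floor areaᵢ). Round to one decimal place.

Σ wᵢ·y = 5130500
Σ wᵢ·x = 355×33 + 265×38 + 145×28 + 345×28 + 225×68 + 90×18 + 150×47 + 185×25 + 90×83 + 290×41 + 180×39
  = 11715 + 10070 + 4060 + 9660 + 15300 + 1620 + 7050 + 4625 + 7470 + 11890 + 7020 = 90480
Ratio = 5130500 / 90480 = 56.703139

56.7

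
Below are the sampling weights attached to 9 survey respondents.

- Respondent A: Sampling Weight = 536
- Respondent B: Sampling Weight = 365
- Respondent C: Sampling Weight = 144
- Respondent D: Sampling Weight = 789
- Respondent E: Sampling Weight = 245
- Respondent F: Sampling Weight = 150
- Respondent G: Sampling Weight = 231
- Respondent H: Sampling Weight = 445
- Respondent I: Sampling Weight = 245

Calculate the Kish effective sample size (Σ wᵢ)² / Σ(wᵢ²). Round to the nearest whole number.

7

Σ wᵢ = 536 + 365 + 144 + 789 + 245 + 150 + 231 + 445 + 245 = 3150
Σ wᵢ² = 287296 + 133225 + 20736 + 622521 + 60025 + 22500 + 53361 + 198025 + 60025 = 1457714
n_eff = 3150² / 1457714 = 9922500 / 1457714 = 6.8068908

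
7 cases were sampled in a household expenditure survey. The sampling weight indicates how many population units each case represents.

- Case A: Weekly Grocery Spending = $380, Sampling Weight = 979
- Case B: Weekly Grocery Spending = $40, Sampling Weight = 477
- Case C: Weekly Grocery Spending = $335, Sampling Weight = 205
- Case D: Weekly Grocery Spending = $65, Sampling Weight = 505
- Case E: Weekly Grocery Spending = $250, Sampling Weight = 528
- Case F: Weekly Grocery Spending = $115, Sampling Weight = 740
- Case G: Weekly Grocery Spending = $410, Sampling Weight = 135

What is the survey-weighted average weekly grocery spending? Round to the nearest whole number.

Weighted sum = 380×979 + 40×477 + 335×205 + 65×505 + 250×528 + 115×740 + 410×135
  = 372020 + 19080 + 68675 + 32825 + 132000 + 85100 + 55350 = 765050
Sum of weights = 3569
Weighted mean = 765050 / 3569 = 214.35976

214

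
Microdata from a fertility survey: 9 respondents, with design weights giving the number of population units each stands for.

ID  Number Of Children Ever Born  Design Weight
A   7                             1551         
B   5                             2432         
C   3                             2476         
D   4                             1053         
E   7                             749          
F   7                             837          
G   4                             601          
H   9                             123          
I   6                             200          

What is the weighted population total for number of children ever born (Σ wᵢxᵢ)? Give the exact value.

Weighted total = 7×1551 + 5×2432 + 3×2476 + 4×1053 + 7×749 + 7×837 + 4×601 + 9×123 + 6×200
  = 50470

50470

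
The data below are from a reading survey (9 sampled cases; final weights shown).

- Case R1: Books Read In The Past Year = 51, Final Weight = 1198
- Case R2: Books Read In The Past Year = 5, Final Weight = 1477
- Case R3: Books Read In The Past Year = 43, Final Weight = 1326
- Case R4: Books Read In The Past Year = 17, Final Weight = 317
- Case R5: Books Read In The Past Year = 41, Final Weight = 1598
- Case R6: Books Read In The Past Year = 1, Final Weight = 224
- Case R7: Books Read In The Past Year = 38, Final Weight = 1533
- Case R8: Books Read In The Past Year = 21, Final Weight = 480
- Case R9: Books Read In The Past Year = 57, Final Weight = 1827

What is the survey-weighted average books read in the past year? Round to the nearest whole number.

37

Weighted sum = 51×1198 + 5×1477 + 43×1326 + 17×317 + 41×1598 + 1×224 + 38×1533 + 21×480 + 57×1827
  = 61098 + 7385 + 57018 + 5389 + 65518 + 224 + 58254 + 10080 + 104139 = 369105
Sum of weights = 1198 + 1477 + 1326 + 317 + 1598 + 224 + 1533 + 480 + 1827 = 9980
Weighted mean = 369105 / 9980 = 36.984469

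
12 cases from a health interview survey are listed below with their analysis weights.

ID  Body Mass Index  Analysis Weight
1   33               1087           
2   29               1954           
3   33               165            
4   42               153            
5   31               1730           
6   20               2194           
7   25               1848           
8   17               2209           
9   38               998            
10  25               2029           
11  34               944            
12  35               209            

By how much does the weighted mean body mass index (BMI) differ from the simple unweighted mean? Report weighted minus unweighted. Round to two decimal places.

Unweighted sum = 33 + 29 + 33 + 42 + 31 + 20 + 25 + 17 + 38 + 25 + 34 + 35 = 362
Unweighted mean = 362 / 12 = 30.166667
Weighted sum = 413731
Sum of weights = 1087 + 1954 + 165 + 153 + 1730 + 2194 + 1848 + 2209 + 998 + 2029 + 944 + 209 = 15520
Weighted mean = 413731 / 15520 = 26.657925
Difference (weighted minus unweighted) = -3.5087414

-3.51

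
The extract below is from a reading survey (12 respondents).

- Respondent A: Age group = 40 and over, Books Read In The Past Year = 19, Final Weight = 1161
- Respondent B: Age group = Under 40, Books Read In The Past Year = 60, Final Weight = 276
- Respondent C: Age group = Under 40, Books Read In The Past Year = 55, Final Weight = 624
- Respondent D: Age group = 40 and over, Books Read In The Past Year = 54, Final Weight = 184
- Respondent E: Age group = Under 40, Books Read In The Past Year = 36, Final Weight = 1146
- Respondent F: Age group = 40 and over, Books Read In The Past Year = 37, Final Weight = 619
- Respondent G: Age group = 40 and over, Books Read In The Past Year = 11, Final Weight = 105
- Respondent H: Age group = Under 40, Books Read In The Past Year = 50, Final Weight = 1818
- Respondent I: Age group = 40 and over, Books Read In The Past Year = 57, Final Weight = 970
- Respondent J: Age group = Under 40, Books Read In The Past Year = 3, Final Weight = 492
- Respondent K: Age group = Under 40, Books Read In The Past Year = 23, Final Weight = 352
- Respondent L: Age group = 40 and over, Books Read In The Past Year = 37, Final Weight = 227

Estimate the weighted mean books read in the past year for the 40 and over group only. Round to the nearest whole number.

40 and over rows: A, D, F, G, I, L
Weighted sum = 19×1161 + 54×184 + 37×619 + 11×105 + 57×970 + 37×227
  = 22059 + 9936 + 22903 + 1155 + 55290 + 8399 = 119742
Sum of weights = 3266
Weighted mean = 119742 / 3266 = 36.663197

37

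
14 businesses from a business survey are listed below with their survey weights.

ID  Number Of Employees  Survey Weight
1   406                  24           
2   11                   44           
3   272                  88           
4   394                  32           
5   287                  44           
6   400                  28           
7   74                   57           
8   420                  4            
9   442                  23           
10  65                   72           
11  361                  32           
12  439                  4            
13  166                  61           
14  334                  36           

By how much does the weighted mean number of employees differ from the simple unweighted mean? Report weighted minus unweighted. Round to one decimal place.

Unweighted sum = 4071
Unweighted mean = 4071 / 14 = 290.78571
Weighted sum = 126802
Sum of weights = 549
Weighted mean = 126802 / 549 = 230.96903
Difference (weighted minus unweighted) = -59.81668

-59.8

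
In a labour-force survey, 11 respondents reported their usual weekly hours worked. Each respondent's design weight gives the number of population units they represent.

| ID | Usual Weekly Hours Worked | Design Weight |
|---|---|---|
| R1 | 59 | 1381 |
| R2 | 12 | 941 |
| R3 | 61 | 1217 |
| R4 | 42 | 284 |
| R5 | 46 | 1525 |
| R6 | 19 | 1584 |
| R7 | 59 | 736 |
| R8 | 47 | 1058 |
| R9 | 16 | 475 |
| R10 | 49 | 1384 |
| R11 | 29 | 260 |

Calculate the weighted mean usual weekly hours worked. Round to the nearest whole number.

Weighted sum = 59×1381 + 12×941 + 61×1217 + 42×284 + 46×1525 + 19×1584 + 59×736 + 47×1058 + 16×475 + 49×1384 + 29×260
  = 81479 + 11292 + 74237 + 11928 + 70150 + 30096 + 43424 + 49726 + 7600 + 67816 + 7540 = 455288
Sum of weights = 1381 + 941 + 1217 + 284 + 1525 + 1584 + 736 + 1058 + 475 + 1384 + 260 = 10845
Weighted mean = 455288 / 10845 = 41.981374

42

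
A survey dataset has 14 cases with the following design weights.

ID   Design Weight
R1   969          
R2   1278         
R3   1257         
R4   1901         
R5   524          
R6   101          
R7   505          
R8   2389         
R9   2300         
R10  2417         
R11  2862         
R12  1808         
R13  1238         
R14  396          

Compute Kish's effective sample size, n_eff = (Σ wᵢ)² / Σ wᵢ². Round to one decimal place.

Σ wᵢ = 19945
Σ wᵢ² = 38294475
n_eff = 19945² / 38294475 = 397803025 / 38294475 = 10.388

10.4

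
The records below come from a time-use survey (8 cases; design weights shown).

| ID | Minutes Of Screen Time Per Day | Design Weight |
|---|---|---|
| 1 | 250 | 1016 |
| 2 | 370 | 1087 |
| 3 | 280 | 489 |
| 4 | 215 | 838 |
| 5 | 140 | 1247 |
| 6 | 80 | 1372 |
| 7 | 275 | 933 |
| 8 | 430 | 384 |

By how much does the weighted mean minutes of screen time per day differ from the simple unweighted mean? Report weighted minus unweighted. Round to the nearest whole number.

Unweighted sum = 2040
Unweighted mean = 2040 / 8 = 255
Weighted sum = 250×1016 + 370×1087 + 280×489 + 215×838 + 140×1247 + 80×1372 + 275×933 + 430×384
  = 254000 + 402190 + 136920 + 180170 + 174580 + 109760 + 256575 + 165120 = 1679315
Sum of weights = 1016 + 1087 + 489 + 838 + 1247 + 1372 + 933 + 384 = 7366
Weighted mean = 1679315 / 7366 = 227.98194
Difference (weighted minus unweighted) = -27.018056

-27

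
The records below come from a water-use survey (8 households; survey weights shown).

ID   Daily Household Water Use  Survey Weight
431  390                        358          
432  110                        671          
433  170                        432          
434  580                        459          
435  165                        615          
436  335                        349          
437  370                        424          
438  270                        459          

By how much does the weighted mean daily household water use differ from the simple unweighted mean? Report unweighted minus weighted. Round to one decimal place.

19.4

Unweighted sum = 390 + 110 + 170 + 580 + 165 + 335 + 370 + 270 = 2390
Unweighted mean = 2390 / 8 = 298.75
Weighted sum = 390×358 + 110×671 + 170×432 + 580×459 + 165×615 + 335×349 + 370×424 + 270×459
  = 139620 + 73810 + 73440 + 266220 + 101475 + 116915 + 156880 + 123930 = 1052290
Sum of weights = 3767
Weighted mean = 1052290 / 3767 = 279.34431
Difference (unweighted minus weighted) = 19.405694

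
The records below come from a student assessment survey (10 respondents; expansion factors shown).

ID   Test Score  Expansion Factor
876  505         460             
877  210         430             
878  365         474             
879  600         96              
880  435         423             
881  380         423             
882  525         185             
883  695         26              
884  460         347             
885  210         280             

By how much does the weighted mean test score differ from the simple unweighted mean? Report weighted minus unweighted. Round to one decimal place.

Unweighted sum = 505 + 210 + 365 + 600 + 435 + 380 + 525 + 695 + 460 + 210 = 4385
Unweighted mean = 4385 / 10 = 438.5
Weighted sum = 505×460 + 210×430 + 365×474 + 600×96 + 435×423 + 380×423 + 525×185 + 695×26 + 460×347 + 210×280
  = 232300 + 90300 + 173010 + 57600 + 184005 + 160740 + 97125 + 18070 + 159620 + 58800 = 1231570
Sum of weights = 460 + 430 + 474 + 96 + 423 + 423 + 185 + 26 + 347 + 280 = 3144
Weighted mean = 1231570 / 3144 = 391.72074
Difference (weighted minus unweighted) = -46.779262

-46.8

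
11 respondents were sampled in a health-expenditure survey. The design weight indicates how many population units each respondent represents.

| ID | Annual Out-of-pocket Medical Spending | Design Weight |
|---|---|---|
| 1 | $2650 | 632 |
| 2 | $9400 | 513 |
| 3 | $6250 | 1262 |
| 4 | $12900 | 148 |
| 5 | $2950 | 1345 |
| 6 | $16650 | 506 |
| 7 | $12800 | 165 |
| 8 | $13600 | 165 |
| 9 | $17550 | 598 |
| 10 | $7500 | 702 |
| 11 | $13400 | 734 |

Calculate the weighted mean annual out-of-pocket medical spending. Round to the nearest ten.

8660

Weighted sum = 2650×632 + 9400×513 + 6250×1262 + 12900×148 + 2950×1345 + 16650×506 + 12800×165 + 13600×165 + 17550×598 + 7500×702 + 13400×734
  = 1674800 + 4822200 + 7887500 + 1909200 + 3967750 + 8424900 + 2112000 + 2244000 + 10494900 + 5265000 + 9835600 = 58637850
Sum of weights = 632 + 513 + 1262 + 148 + 1345 + 506 + 165 + 165 + 598 + 702 + 734 = 6770
Weighted mean = 58637850 / 6770 = 8661.4254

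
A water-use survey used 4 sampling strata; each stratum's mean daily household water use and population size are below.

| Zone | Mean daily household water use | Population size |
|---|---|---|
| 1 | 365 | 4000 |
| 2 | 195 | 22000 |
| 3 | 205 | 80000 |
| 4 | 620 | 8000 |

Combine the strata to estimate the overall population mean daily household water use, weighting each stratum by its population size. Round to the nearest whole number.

238

Σ Nₕ·x̄ₕ = 365×4000 + 195×22000 + 205×80000 + 620×8000
  = 1460000 + 4290000 + 16400000 + 4960000 = 27110000
Σ Nₕ = 4000 + 22000 + 80000 + 8000 = 114000
Overall mean = 27110000 / 114000 = 237.80702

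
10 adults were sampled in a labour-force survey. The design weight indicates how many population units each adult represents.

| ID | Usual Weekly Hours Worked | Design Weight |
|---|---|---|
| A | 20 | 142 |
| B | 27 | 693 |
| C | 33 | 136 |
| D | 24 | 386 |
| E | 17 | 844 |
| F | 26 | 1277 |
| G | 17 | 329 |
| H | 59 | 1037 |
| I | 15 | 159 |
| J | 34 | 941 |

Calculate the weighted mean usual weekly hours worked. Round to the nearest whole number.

31

Weighted sum = 20×142 + 27×693 + 33×136 + 24×386 + 17×844 + 26×1277 + 17×329 + 59×1037 + 15×159 + 34×941
  = 184008
Sum of weights = 142 + 693 + 136 + 386 + 844 + 1277 + 329 + 1037 + 159 + 941 = 5944
Weighted mean = 184008 / 5944 = 30.956931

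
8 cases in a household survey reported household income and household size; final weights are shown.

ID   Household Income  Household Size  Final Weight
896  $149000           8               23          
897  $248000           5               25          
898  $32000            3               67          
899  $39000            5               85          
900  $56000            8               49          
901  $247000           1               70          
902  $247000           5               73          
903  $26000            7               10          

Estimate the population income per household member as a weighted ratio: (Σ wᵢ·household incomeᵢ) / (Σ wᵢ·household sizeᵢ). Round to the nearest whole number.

29154

Σ wᵢ·y = 53411000
Σ wᵢ·x = 1832
Ratio = 53411000 / 1832 = 29154.476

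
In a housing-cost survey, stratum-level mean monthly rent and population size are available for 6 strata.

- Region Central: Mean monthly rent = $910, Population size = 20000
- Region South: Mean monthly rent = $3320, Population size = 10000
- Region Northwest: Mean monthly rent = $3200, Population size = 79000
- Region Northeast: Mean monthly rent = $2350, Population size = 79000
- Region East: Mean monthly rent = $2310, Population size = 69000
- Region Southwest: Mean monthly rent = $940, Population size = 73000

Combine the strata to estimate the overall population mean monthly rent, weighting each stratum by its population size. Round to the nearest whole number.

Σ Nₕ·x̄ₕ = 910×20000 + 3320×10000 + 3200×79000 + 2350×79000 + 2310×69000 + 940×73000
  = 18200000 + 33200000 + 252800000 + 185650000 + 159390000 + 68620000 = 717860000
Σ Nₕ = 20000 + 10000 + 79000 + 79000 + 69000 + 73000 = 330000
Overall mean = 717860000 / 330000 = 2175.3333

2175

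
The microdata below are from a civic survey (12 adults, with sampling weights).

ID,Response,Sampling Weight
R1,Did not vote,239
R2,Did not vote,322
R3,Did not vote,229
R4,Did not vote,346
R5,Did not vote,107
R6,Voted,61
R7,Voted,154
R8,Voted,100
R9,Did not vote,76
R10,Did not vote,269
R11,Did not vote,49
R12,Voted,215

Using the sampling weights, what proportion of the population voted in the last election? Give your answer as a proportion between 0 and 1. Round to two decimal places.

0.24

Sum of weights for 'Voted' = 61 + 154 + 100 + 215 = 530
Total weight = 239 + 322 + 229 + 346 + 107 + 61 + 154 + 100 + 76 + 269 + 49 + 215 = 2167
Weighted proportion = 530 / 2167 = 0.24457776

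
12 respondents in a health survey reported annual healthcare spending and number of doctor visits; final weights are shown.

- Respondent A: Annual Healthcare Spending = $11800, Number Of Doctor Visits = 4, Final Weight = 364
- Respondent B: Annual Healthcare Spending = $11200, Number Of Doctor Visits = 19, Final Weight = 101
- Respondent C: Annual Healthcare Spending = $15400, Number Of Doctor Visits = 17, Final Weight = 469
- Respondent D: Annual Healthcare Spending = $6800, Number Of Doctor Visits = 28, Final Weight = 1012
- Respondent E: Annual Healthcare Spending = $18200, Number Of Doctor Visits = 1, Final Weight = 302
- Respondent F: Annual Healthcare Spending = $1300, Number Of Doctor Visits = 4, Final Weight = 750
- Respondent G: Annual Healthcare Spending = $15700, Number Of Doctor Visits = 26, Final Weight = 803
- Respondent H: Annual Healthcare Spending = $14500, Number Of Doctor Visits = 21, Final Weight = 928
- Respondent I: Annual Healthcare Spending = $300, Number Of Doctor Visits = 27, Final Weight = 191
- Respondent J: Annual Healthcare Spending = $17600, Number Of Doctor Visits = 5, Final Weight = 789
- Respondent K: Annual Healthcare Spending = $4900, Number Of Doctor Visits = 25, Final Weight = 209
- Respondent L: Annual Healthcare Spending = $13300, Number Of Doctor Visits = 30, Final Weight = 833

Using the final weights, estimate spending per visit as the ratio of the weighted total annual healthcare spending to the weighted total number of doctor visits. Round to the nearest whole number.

637

Σ wᵢ·y = 11800×364 + 11200×101 + 15400×469 + 6800×1012 + 18200×302 + 1300×750 + 15700×803 + 14500×928 + 300×191 + 17600×789 + 4900×209 + 13300×833
  = 4295200 + 1131200 + 7222600 + 6881600 + 5496400 + 975000 + 12607100 + 13456000 + 57300 + 13886400 + 1024100 + 11078900 = 78111800
Σ wᵢ·x = 4×364 + 19×101 + 17×469 + 28×1012 + 1×302 + 4×750 + 26×803 + 21×928 + 27×191 + 5×789 + 25×209 + 30×833
  = 1456 + 1919 + 7973 + 28336 + 302 + 3000 + 20878 + 19488 + 5157 + 3945 + 5225 + 24990 = 122669
Ratio = 78111800 / 122669 = 636.76887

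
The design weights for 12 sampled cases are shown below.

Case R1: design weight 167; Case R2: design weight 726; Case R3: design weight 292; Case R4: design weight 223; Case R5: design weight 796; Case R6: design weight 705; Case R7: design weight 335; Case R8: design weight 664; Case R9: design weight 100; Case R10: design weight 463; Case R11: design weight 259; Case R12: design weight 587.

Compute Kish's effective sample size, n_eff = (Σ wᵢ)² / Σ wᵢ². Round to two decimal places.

Σ wᵢ = 167 + 726 + 292 + 223 + 796 + 705 + 335 + 664 + 100 + 463 + 259 + 587 = 5317
Σ wᵢ² = 3009739
n_eff = 5317² / 3009739 = 28270489 / 3009739 = 9.3930035

9.39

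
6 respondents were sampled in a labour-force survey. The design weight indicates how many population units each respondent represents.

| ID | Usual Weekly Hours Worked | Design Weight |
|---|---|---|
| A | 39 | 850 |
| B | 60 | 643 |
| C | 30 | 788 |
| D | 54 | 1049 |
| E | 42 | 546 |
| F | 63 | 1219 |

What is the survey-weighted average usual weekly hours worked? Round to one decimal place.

Weighted sum = 39×850 + 60×643 + 30×788 + 54×1049 + 42×546 + 63×1219
  = 33150 + 38580 + 23640 + 56646 + 22932 + 76797 = 251745
Sum of weights = 850 + 643 + 788 + 1049 + 546 + 1219 = 5095
Weighted mean = 251745 / 5095 = 49.410206

49.4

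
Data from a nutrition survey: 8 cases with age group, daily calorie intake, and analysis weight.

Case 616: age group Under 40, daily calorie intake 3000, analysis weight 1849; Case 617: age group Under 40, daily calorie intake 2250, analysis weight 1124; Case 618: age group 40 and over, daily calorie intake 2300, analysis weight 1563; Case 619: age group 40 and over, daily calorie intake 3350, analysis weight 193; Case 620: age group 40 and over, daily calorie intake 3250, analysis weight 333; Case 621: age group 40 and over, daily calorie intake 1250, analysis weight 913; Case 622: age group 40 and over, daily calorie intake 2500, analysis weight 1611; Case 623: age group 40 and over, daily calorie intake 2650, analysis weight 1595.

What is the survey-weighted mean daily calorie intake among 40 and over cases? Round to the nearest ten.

2370

40 and over rows: 618, 619, 620, 621, 622, 623
Weighted sum = 2300×1563 + 3350×193 + 3250×333 + 1250×913 + 2500×1611 + 2650×1595
  = 3594900 + 646550 + 1082250 + 1141250 + 4027500 + 4226750 = 14719200
Sum of weights = 6208
Weighted mean = 14719200 / 6208 = 2371.0052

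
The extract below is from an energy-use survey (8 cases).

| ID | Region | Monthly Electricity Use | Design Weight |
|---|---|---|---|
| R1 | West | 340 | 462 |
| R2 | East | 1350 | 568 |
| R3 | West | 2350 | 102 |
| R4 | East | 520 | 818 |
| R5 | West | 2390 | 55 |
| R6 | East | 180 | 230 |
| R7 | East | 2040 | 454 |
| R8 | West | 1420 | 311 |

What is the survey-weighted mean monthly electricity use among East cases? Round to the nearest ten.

East rows: R2, R4, R6, R7
Weighted sum = 1350×568 + 520×818 + 180×230 + 2040×454
  = 766800 + 425360 + 41400 + 926160 = 2159720
Sum of weights = 568 + 818 + 230 + 454 = 2070
Weighted mean = 2159720 / 2070 = 1043.343

1040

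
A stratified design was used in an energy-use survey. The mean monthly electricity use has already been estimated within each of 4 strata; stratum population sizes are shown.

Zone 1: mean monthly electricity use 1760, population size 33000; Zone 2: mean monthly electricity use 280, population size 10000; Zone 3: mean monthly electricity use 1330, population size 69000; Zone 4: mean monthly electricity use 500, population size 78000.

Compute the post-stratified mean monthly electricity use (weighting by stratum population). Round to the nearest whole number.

Σ Nₕ·x̄ₕ = 1760×33000 + 280×10000 + 1330×69000 + 500×78000
  = 191650000
Σ Nₕ = 190000
Overall mean = 191650000 / 190000 = 1008.6842

1009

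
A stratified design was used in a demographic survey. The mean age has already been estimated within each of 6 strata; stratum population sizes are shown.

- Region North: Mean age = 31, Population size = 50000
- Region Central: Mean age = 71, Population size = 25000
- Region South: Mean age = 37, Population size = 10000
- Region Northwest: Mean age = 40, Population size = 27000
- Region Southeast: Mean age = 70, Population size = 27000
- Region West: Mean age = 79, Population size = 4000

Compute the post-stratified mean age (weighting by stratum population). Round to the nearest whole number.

49

Σ Nₕ·x̄ₕ = 31×50000 + 71×25000 + 37×10000 + 40×27000 + 70×27000 + 79×4000
  = 1550000 + 1775000 + 370000 + 1080000 + 1890000 + 316000 = 6981000
Σ Nₕ = 50000 + 25000 + 10000 + 27000 + 27000 + 4000 = 143000
Overall mean = 6981000 / 143000 = 48.818182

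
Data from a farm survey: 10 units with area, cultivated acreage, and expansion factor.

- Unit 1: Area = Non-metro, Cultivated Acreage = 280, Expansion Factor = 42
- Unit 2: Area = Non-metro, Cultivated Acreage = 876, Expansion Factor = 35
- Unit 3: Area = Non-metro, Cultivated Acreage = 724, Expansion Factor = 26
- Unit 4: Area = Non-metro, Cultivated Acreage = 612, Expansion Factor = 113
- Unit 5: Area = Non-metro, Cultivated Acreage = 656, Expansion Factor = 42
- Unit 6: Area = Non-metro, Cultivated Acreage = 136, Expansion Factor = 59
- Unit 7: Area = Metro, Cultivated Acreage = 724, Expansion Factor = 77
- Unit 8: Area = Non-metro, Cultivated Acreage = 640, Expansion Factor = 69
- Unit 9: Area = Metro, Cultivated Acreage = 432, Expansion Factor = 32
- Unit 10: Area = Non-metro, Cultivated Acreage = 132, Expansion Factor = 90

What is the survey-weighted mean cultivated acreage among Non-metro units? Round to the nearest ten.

Non-metro rows: 1, 2, 3, 4, 5, 6, 8, 10
Weighted sum = 280×42 + 876×35 + 724×26 + 612×113 + 656×42 + 136×59 + 640×69 + 132×90
  = 222016
Sum of weights = 42 + 35 + 26 + 113 + 42 + 59 + 69 + 90 = 476
Weighted mean = 222016 / 476 = 466.42017

470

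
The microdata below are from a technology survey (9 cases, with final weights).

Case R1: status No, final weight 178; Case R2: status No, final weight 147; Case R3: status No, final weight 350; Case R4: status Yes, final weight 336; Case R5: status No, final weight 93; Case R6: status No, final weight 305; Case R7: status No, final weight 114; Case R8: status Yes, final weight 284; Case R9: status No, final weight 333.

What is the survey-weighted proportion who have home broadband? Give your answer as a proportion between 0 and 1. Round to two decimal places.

Sum of weights for 'Yes' = 336 + 284 = 620
Total weight = 178 + 147 + 350 + 336 + 93 + 305 + 114 + 284 + 333 = 2140
Weighted proportion = 620 / 2140 = 0.28971963

0.29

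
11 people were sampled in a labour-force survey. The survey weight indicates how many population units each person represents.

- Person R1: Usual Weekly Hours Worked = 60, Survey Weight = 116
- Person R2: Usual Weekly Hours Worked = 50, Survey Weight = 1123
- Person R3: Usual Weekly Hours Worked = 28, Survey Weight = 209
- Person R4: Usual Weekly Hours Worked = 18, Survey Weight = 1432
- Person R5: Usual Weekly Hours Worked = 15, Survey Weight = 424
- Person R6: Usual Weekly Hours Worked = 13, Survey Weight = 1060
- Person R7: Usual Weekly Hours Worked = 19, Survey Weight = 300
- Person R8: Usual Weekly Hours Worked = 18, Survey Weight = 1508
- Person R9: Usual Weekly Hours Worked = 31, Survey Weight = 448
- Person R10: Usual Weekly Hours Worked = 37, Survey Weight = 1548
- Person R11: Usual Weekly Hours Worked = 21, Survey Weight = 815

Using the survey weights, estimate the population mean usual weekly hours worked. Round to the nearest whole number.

26

Weighted sum = 236001
Sum of weights = 116 + 1123 + 209 + 1432 + 424 + 1060 + 300 + 1508 + 448 + 1548 + 815 = 8983
Weighted mean = 236001 / 8983 = 26.271958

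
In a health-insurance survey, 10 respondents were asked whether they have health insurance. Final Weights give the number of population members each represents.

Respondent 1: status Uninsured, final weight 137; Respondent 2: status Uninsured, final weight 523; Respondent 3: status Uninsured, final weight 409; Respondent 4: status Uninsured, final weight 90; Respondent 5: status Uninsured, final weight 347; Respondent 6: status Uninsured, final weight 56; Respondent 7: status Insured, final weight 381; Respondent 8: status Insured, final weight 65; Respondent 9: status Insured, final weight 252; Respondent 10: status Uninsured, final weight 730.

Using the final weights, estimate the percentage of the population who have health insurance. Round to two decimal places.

Sum of weights for 'Insured' = 381 + 65 + 252 = 698
Total weight = 137 + 523 + 409 + 90 + 347 + 56 + 381 + 65 + 252 + 730 = 2990
Weighted proportion = 698 / 2990 = 0.23344482 → 23.344482%

23.34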